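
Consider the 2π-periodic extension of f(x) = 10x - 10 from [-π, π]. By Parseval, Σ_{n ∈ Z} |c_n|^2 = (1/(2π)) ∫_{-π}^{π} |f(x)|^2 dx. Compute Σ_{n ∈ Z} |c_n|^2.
Σ |c_n|^2 = 100π^2/3 + 100

Expand and integrate term by term over [-π, π]:
  ∫ (10x)^2 dx = 100·(2π^3/3); ∫ 2·10·(-10)·x dx = 0 (odd integrand); ∫ (-10)^2 dx = 100·2π.
So (1/(2π)) ∫_{-π}^{π} (10x - 10)^2 dx = 100π^2/3 + 100 = 100π^2/3 + 100.
Parseval ⇒ Σ |c_n|^2 = 100π^2/3 + 100.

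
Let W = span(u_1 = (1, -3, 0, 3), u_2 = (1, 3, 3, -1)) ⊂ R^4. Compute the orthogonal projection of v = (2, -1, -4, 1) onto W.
proj_W(v) = (-172/259, -552/259, -534/259, 28/37)

Set up U = [u_1 | ... | u_2] ∈ R^(4×2). The projector onto W = col(U) is P = U (U^T U)^(-1) U^T.
Compute U^T U =
  [19, -11]
  [-11, 20],
and U^T v = (8, -14).
Solve U^T U · c = U^T v for the coefficients: c = (6/259, -178/259). The projection is proj_W(v) = U c.
Check: (v - proj_W(v)) · u_1 = 0  (should be 0).
Check: (v - proj_W(v)) · u_2 = 0  (should be 0).
Result: proj_W(v) = (-172/259, -552/259, -534/259, 28/37).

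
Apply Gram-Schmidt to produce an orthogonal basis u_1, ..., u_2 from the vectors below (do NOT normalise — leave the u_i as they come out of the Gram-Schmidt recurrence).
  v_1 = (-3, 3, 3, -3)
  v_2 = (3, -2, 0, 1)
Orthogonal basis:
  u_1 = (-3, 3, 3, -3)
  u_2 = (3/2, -1/2, 3/2, -1/2)

Apply the Gram-Schmidt recurrence
  u_1 = v_1
  u_i = v_i − Σ_{j<i} ((v_i · u_j) / (u_j · u_j)) · u_j.

Step by step this gives:
  u_1 = (-3, 3, 3, -3)
  u_2 = (3/2, -1/2, 3/2, -1/2)

Orthogonality check:
  u_2 · u_1 = 0 (should be 0)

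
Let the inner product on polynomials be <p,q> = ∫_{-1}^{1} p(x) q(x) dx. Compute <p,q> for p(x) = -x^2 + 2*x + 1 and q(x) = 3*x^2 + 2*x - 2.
<p,q> = 4/5

Expand the product: p(x)·q(x) = -3*x^4 + 4*x^3 + 9*x^2 - 2*x - 2.
∫_{-1}^{1} of each monomial x^k gives [2/(k+1) if k even, 0 if k odd]. Integrating term-by-term (or equivalently evaluating the antiderivative F(x) = -3*x^5/5 + x^4 + 3*x^3 - x^2 - 2*x at the endpoints):
  F(1) − F(−1) = 2/5 − (-2/5) = 4/5.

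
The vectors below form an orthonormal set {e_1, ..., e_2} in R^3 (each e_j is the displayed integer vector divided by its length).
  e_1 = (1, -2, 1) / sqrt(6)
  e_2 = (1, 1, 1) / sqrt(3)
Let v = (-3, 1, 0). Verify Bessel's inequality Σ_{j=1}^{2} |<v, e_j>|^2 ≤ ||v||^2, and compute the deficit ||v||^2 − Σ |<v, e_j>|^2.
Σ |<v, e_j>|^2 = 11/2; ||v||^2 = 10; deficit = 9/2

Write each e_j = u_j / sqrt(<u_j, u_j>) where u_j is the displayed integer vector. Then <v, e_j> = <v, u_j> / sqrt(<u_j, u_j>), so |<v, e_j>|^2 = <v, u_j>^2 / <u_j, u_j>.
Coefficients: <v, e_1> = -5/sqrt(6), <v, e_2> = -2/sqrt(3).
Square and sum: Σ |<v, e_j>|^2 = 11/2.
Compute ||v||^2 = v·v = 10.
Deficit = 10 − 11/2 = 9/2 ≥ 0, confirming Bessel's inequality. (The deficit equals ||v − Σ <v,e_j> e_j||^2, the squared distance from v to span{e_j}.)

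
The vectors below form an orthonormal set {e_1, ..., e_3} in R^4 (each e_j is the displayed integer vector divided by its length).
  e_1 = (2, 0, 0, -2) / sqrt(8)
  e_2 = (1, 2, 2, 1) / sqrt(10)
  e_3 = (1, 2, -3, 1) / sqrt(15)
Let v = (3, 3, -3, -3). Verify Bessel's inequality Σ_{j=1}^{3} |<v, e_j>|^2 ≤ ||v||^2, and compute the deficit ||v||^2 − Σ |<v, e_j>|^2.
Σ |<v, e_j>|^2 = 33; ||v||^2 = 36; deficit = 3

Write each e_j = u_j / sqrt(<u_j, u_j>) where u_j is the displayed integer vector. Then <v, e_j> = <v, u_j> / sqrt(<u_j, u_j>), so |<v, e_j>|^2 = <v, u_j>^2 / <u_j, u_j>.
Coefficients: <v, e_1> = 12/sqrt(8), <v, e_2> = 0/sqrt(10), <v, e_3> = 15/sqrt(15).
Square and sum: Σ |<v, e_j>|^2 = 33.
Compute ||v||^2 = v·v = 36.
Deficit = 36 − 33 = 3 ≥ 0, confirming Bessel's inequality. (The deficit equals ||v − Σ <v,e_j> e_j||^2, the squared distance from v to span{e_j}.)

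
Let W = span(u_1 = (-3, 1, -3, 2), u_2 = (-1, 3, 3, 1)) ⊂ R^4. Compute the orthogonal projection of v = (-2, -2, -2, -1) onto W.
proj_W(v) = (-202/459, -586/459, -394/153, 53/459)

Set up U = [u_1 | ... | u_2] ∈ R^(4×2). The projector onto W = col(U) is P = U (U^T U)^(-1) U^T.
Compute U^T U =
  [23, -1]
  [-1, 20],
and U^T v = (8, -11).
Solve U^T U · c = U^T v for the coefficients: c = (149/459, -245/459). The projection is proj_W(v) = U c.
Check: (v - proj_W(v)) · u_1 = 0  (should be 0).
Check: (v - proj_W(v)) · u_2 = 0  (should be 0).
Result: proj_W(v) = (-202/459, -586/459, -394/153, 53/459).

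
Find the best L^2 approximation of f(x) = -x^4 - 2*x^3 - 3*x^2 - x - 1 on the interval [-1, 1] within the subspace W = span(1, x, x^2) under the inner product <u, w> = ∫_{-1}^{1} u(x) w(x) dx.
g(x) = -27*x^2/7 - 11*x/5 - 32/35

The best approximation g ∈ W is the orthogonal projection of f onto W. Writing g = a_0 + a_1 x + a_2 x^2, the coefficients solve the normal equations G · a = b where
  G_{ij} = <φ_i, φ_j> and b_i = <f, φ_i>, with φ_0 = 1, φ_1 = x, φ_2 = x^2.
G =
  [2, 0, 2/3]
  [0, 2/3, 0]
  [2/3, 0, 2/5],
b = (-22/5, -22/15, -226/105).
Solving gives a_0 = -32/35, a_1 = -11/5, a_2 = -27/7, so
  g(x) = -27*x^2/7 - 11*x/5 - 32/35.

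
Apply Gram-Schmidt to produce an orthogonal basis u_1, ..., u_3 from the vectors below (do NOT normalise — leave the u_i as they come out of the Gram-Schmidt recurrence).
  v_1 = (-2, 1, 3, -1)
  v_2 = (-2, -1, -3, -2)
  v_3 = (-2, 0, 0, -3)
Orthogonal basis:
  u_1 = (-2, 1, 3, -1)
  u_2 = (-38/15, -11/15, -11/5, -34/15)
  u_3 = (90/127, 6/127, 18/127, -120/127)

Apply the Gram-Schmidt recurrence
  u_1 = v_1
  u_i = v_i − Σ_{j<i} ((v_i · u_j) / (u_j · u_j)) · u_j.

Step by step this gives:
  u_1 = (-2, 1, 3, -1)
  u_2 = (-38/15, -11/15, -11/5, -34/15)
  u_3 = (90/127, 6/127, 18/127, -120/127)

Orthogonality check:
  u_2 · u_1 = 0 (should be 0)
  u_3 · u_1 = 0 (should be 0)
  u_3 · u_2 = 0 (should be 0)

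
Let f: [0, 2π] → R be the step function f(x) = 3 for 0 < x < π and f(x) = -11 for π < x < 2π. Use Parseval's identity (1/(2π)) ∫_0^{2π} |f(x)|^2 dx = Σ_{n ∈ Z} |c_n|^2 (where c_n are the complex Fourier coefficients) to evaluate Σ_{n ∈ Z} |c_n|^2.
Σ |c_n|^2 = 65

Parseval equates the L^2 energy of f (normalised by 1/(2π)) with the ℓ^2 sum of its Fourier coefficients: (1/(2π)) ∫_0^{2π} |f|^2 = Σ |c_n|^2.
Compute the left side: (1/(2π)) [∫_0^π 3^2 dx + ∫_π^{2π} (-11)^2 dx] = (1/(2π)) · (9π + 121π) = (9 + 121)/2 = 65.
So Σ_{n ∈ Z} |c_n|^2 = 65.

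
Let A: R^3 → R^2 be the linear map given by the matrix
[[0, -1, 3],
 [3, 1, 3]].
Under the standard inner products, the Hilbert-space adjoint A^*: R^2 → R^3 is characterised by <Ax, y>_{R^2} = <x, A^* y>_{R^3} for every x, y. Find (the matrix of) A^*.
A^* = A^T =
[[0, 3],
 [-1, 1],
 [3, 3]]

For real matrices with standard dot products, the defining identity <Ax, y> = <x, A^* y> gives (Ax)^T y = x^T (A^*) y, i.e. x^T A^T y = x^T (A^*) y. Since this holds for all x, y, we must have A^* = A^T. Therefore
A^* =
[[0, 3],
 [-1, 1],
 [3, 3]].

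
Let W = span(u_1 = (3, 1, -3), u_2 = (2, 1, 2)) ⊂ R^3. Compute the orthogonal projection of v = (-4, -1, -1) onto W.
proj_W(v) = (-127/34, -139/85, -161/170)

Set up U = [u_1 | ... | u_2] ∈ R^(3×2). The projector onto W = col(U) is P = U (U^T U)^(-1) U^T.
Compute U^T U =
  [19, 1]
  [1, 9],
and U^T v = (-10, -11).
Solve U^T U · c = U^T v for the coefficients: c = (-79/170, -199/170). The projection is proj_W(v) = U c.
Check: (v - proj_W(v)) · u_1 = 0  (should be 0).
Check: (v - proj_W(v)) · u_2 = 0  (should be 0).
Result: proj_W(v) = (-127/34, -139/85, -161/170).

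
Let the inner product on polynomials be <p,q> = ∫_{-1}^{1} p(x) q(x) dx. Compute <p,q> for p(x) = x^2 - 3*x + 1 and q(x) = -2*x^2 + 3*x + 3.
<p,q> = -2/15

Expand the product: p(x)·q(x) = -2*x^4 + 9*x^3 - 8*x^2 - 6*x + 3.
∫_{-1}^{1} of each monomial x^k gives [2/(k+1) if k even, 0 if k odd]. Integrating term-by-term (or equivalently evaluating the antiderivative F(x) = -2*x^5/5 + 9*x^4/4 - 8*x^3/3 - 3*x^2 + 3*x at the endpoints):
  F(1) − F(−1) = -49/60 − (-41/60) = -2/15.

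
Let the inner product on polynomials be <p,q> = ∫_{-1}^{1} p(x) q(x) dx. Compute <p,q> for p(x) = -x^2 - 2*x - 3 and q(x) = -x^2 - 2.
<p,q> = 236/15

Expand the product: p(x)·q(x) = x^4 + 2*x^3 + 5*x^2 + 4*x + 6.
∫_{-1}^{1} of each monomial x^k gives [2/(k+1) if k even, 0 if k odd]. Integrating term-by-term (or equivalently evaluating the antiderivative F(x) = x^5/5 + x^4/2 + 5*x^3/3 + 2*x^2 + 6*x at the endpoints):
  F(1) − F(−1) = 311/30 − (-161/30) = 236/15.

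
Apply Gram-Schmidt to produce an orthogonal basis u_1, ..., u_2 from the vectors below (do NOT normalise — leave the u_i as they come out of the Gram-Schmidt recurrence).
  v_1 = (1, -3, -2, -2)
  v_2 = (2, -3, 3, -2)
Orthogonal basis:
  u_1 = (1, -3, -2, -2)
  u_2 = (3/2, -3/2, 4, -1)

Apply the Gram-Schmidt recurrence
  u_1 = v_1
  u_i = v_i − Σ_{j<i} ((v_i · u_j) / (u_j · u_j)) · u_j.

Step by step this gives:
  u_1 = (1, -3, -2, -2)
  u_2 = (3/2, -3/2, 4, -1)

Orthogonality check:
  u_2 · u_1 = 0 (should be 0)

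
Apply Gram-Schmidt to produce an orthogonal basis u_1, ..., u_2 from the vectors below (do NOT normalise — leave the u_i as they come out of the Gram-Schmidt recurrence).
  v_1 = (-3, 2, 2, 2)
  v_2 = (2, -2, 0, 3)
Orthogonal basis:
  u_1 = (-3, 2, 2, 2)
  u_2 = (10/7, -34/21, 8/21, 71/21)

Apply the Gram-Schmidt recurrence
  u_1 = v_1
  u_i = v_i − Σ_{j<i} ((v_i · u_j) / (u_j · u_j)) · u_j.

Step by step this gives:
  u_1 = (-3, 2, 2, 2)
  u_2 = (10/7, -34/21, 8/21, 71/21)

Orthogonality check:
  u_2 · u_1 = 0 (should be 0)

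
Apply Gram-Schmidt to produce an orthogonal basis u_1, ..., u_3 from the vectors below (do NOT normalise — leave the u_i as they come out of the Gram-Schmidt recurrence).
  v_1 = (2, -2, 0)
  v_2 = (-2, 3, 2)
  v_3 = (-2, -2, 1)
Orthogonal basis:
  u_1 = (2, -2, 0)
  u_2 = (1/2, 1/2, 2)
  u_3 = (-2, -2, 1)

Apply the Gram-Schmidt recurrence
  u_1 = v_1
  u_i = v_i − Σ_{j<i} ((v_i · u_j) / (u_j · u_j)) · u_j.

Step by step this gives:
  u_1 = (2, -2, 0)
  u_2 = (1/2, 1/2, 2)
  u_3 = (-2, -2, 1)

Orthogonality check:
  u_2 · u_1 = 0 (should be 0)
  u_3 · u_1 = 0 (should be 0)
  u_3 · u_2 = 0 (should be 0)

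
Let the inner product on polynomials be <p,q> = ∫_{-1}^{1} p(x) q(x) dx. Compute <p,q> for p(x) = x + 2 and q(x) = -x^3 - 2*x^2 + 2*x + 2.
<p,q> = 94/15

Expand the product: p(x)·q(x) = -x^4 - 4*x^3 - 2*x^2 + 6*x + 4.
∫_{-1}^{1} of each monomial x^k gives [2/(k+1) if k even, 0 if k odd]. Integrating term-by-term (or equivalently evaluating the antiderivative F(x) = -x^5/5 - x^4 - 2*x^3/3 + 3*x^2 + 4*x at the endpoints):
  F(1) − F(−1) = 77/15 − (-17/15) = 94/15.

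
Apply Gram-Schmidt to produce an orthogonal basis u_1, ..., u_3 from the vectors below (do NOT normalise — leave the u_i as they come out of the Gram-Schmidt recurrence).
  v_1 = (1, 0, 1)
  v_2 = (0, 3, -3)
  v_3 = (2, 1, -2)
Orthogonal basis:
  u_1 = (1, 0, 1)
  u_2 = (3/2, 3, -3/2)
  u_3 = (1, -1, -1)

Apply the Gram-Schmidt recurrence
  u_1 = v_1
  u_i = v_i − Σ_{j<i} ((v_i · u_j) / (u_j · u_j)) · u_j.

Step by step this gives:
  u_1 = (1, 0, 1)
  u_2 = (3/2, 3, -3/2)
  u_3 = (1, -1, -1)

Orthogonality check:
  u_2 · u_1 = 0 (should be 0)
  u_3 · u_1 = 0 (should be 0)
  u_3 · u_2 = 0 (should be 0)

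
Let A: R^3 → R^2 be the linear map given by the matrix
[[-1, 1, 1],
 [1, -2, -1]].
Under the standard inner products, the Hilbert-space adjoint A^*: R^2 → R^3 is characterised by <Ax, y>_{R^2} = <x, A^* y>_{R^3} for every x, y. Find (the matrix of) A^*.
A^* = A^T =
[[-1, 1],
 [1, -2],
 [1, -1]]

For real matrices with standard dot products, the defining identity <Ax, y> = <x, A^* y> gives (Ax)^T y = x^T (A^*) y, i.e. x^T A^T y = x^T (A^*) y. Since this holds for all x, y, we must have A^* = A^T. Therefore
A^* =
[[-1, 1],
 [1, -2],
 [1, -1]].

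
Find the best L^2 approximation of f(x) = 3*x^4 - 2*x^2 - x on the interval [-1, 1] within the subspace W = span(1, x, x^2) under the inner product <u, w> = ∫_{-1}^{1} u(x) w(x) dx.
g(x) = 4*x^2/7 - x - 9/35

The best approximation g ∈ W is the orthogonal projection of f onto W. Writing g = a_0 + a_1 x + a_2 x^2, the coefficients solve the normal equations G · a = b where
  G_{ij} = <φ_i, φ_j> and b_i = <f, φ_i>, with φ_0 = 1, φ_1 = x, φ_2 = x^2.
G =
  [2, 0, 2/3]
  [0, 2/3, 0]
  [2/3, 0, 2/5],
b = (-2/15, -2/3, 2/35).
Solving gives a_0 = -9/35, a_1 = -1, a_2 = 4/7, so
  g(x) = 4*x^2/7 - x - 9/35.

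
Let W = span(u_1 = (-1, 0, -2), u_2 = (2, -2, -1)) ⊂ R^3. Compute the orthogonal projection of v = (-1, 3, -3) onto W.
proj_W(v) = (-113/45, 10/9, -101/45)

Set up U = [u_1 | ... | u_2] ∈ R^(3×2). The projector onto W = col(U) is P = U (U^T U)^(-1) U^T.
Compute U^T U =
  [5, 0]
  [0, 9],
and U^T v = (7, -5).
Solve U^T U · c = U^T v for the coefficients: c = (7/5, -5/9). The projection is proj_W(v) = U c.
Check: (v - proj_W(v)) · u_1 = 0  (should be 0).
Check: (v - proj_W(v)) · u_2 = 0  (should be 0).
Result: proj_W(v) = (-113/45, 10/9, -101/45).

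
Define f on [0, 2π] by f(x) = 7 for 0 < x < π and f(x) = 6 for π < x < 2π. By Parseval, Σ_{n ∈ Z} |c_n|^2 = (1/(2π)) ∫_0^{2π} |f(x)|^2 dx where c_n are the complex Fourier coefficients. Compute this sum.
Σ |c_n|^2 = 85/2

Parseval equates the L^2 energy of f (normalised by 1/(2π)) with the ℓ^2 sum of its Fourier coefficients: (1/(2π)) ∫_0^{2π} |f|^2 = Σ |c_n|^2.
Compute the left side: (1/(2π)) [∫_0^π 7^2 dx + ∫_π^{2π} 6^2 dx] = (1/(2π)) · (49π + 36π) = (49 + 36)/2 = 85/2.
So Σ_{n ∈ Z} |c_n|^2 = 85/2.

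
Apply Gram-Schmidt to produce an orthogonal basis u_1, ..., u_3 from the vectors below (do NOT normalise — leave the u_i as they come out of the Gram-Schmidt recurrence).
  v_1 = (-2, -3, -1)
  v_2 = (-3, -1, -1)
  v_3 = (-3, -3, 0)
Orthogonal basis:
  u_1 = (-2, -3, -1)
  u_2 = (-11/7, 8/7, -2/7)
  u_3 = (-1/3, -1/6, 7/6)

Apply the Gram-Schmidt recurrence
  u_1 = v_1
  u_i = v_i − Σ_{j<i} ((v_i · u_j) / (u_j · u_j)) · u_j.

Step by step this gives:
  u_1 = (-2, -3, -1)
  u_2 = (-11/7, 8/7, -2/7)
  u_3 = (-1/3, -1/6, 7/6)

Orthogonality check:
  u_2 · u_1 = 0 (should be 0)
  u_3 · u_1 = 0 (should be 0)
  u_3 · u_2 = 0 (should be 0)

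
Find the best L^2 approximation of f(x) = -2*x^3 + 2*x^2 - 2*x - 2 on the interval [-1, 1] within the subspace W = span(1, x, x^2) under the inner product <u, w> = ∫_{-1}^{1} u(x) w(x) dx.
g(x) = 2*x^2 - 16*x/5 - 2

The best approximation g ∈ W is the orthogonal projection of f onto W. Writing g = a_0 + a_1 x + a_2 x^2, the coefficients solve the normal equations G · a = b where
  G_{ij} = <φ_i, φ_j> and b_i = <f, φ_i>, with φ_0 = 1, φ_1 = x, φ_2 = x^2.
G =
  [2, 0, 2/3]
  [0, 2/3, 0]
  [2/3, 0, 2/5],
b = (-8/3, -32/15, -8/15).
Solving gives a_0 = -2, a_1 = -16/5, a_2 = 2, so
  g(x) = 2*x^2 - 16*x/5 - 2.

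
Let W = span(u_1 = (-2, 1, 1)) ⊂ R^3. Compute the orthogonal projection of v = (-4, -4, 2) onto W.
proj_W(v) = (-2, 1, 1)

Set up U = [u_1 | ... | u_1] ∈ R^(3×1). The projector onto W = col(U) is P = U (U^T U)^(-1) U^T.
Compute U^T U =
  [6],
and U^T v = (6).
Solve U^T U · c = U^T v for the coefficients: c = (1). The projection is proj_W(v) = U c.
Check: (v - proj_W(v)) · u_1 = 0  (should be 0).
Result: proj_W(v) = (-2, 1, 1).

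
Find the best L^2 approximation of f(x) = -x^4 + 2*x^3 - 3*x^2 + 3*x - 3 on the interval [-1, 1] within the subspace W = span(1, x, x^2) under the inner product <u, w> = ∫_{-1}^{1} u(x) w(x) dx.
g(x) = -27*x^2/7 + 21*x/5 - 102/35

The best approximation g ∈ W is the orthogonal projection of f onto W. Writing g = a_0 + a_1 x + a_2 x^2, the coefficients solve the normal equations G · a = b where
  G_{ij} = <φ_i, φ_j> and b_i = <f, φ_i>, with φ_0 = 1, φ_1 = x, φ_2 = x^2.
G =
  [2, 0, 2/3]
  [0, 2/3, 0]
  [2/3, 0, 2/5],
b = (-42/5, 14/5, -122/35).
Solving gives a_0 = -102/35, a_1 = 21/5, a_2 = -27/7, so
  g(x) = -27*x^2/7 + 21*x/5 - 102/35.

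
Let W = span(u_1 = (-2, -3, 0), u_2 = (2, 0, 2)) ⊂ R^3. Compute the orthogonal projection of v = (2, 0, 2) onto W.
proj_W(v) = (2, 0, 2)

Set up U = [u_1 | ... | u_2] ∈ R^(3×2). The projector onto W = col(U) is P = U (U^T U)^(-1) U^T.
Compute U^T U =
  [13, -4]
  [-4, 8],
and U^T v = (-4, 8).
Solve U^T U · c = U^T v for the coefficients: c = (0, 1). The projection is proj_W(v) = U c.
Check: (v - proj_W(v)) · u_1 = 0  (should be 0).
Check: (v - proj_W(v)) · u_2 = 0  (should be 0).
Result: proj_W(v) = (2, 0, 2).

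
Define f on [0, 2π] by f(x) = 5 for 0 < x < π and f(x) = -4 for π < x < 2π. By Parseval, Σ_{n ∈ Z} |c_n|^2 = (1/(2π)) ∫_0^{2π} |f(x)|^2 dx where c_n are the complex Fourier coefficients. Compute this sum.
Σ |c_n|^2 = 41/2

Parseval equates the L^2 energy of f (normalised by 1/(2π)) with the ℓ^2 sum of its Fourier coefficients: (1/(2π)) ∫_0^{2π} |f|^2 = Σ |c_n|^2.
Compute the left side: (1/(2π)) [∫_0^π 5^2 dx + ∫_π^{2π} (-4)^2 dx] = (1/(2π)) · (25π + 16π) = (25 + 16)/2 = 41/2.
So Σ_{n ∈ Z} |c_n|^2 = 41/2.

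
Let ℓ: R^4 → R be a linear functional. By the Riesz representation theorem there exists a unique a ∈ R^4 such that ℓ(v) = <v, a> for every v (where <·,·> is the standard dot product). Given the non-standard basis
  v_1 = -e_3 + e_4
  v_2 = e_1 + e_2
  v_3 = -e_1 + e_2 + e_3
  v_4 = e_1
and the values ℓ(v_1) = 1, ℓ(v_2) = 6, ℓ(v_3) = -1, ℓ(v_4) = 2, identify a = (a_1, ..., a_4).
a = (2, 4, -3, -2)

Write a = (a_1, ..., a_4) in the standard basis. For each basis vector v_i, ℓ(v_i) = <v_i, a> is a linear equation in the a_j's. Collect the n equations into a matrix system V a = ℓ, where row i of V is v_i (expressed in the standard basis). Since V is invertible (lower-triangular with 1s on the diagonal, up to permutation), solve by back-substitution:
  V =
[[0, 0, -1, 1],
 [1, 1, 0, 0],
 [-1, 1, 1, 0],
 [1, 0, 0, 0]]
  V a = (1, 6, -1, 2)
Solving gives a = (2, 4, -3, -2).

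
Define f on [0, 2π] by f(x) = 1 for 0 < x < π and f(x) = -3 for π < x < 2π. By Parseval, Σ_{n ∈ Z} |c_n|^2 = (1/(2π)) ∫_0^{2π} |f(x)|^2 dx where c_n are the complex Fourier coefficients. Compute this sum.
Σ |c_n|^2 = 5

Parseval equates the L^2 energy of f (normalised by 1/(2π)) with the ℓ^2 sum of its Fourier coefficients: (1/(2π)) ∫_0^{2π} |f|^2 = Σ |c_n|^2.
Compute the left side: (1/(2π)) [∫_0^π 1^2 dx + ∫_π^{2π} (-3)^2 dx] = (1/(2π)) · (1π + 9π) = (1 + 9)/2 = 5.
So Σ_{n ∈ Z} |c_n|^2 = 5.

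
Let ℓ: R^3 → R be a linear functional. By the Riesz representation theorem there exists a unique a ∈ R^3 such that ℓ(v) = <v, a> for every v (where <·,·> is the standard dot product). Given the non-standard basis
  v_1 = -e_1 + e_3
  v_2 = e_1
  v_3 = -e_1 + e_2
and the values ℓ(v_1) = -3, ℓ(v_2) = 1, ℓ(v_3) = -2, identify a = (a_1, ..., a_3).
a = (1, -1, -2)

Write a = (a_1, ..., a_3) in the standard basis. For each basis vector v_i, ℓ(v_i) = <v_i, a> is a linear equation in the a_j's. Collect the n equations into a matrix system V a = ℓ, where row i of V is v_i (expressed in the standard basis). Since V is invertible (lower-triangular with 1s on the diagonal, up to permutation), solve by back-substitution:
  V =
[[-1, 0, 1],
 [1, 0, 0],
 [-1, 1, 0]]
  V a = (-3, 1, -2)
Solving gives a = (1, -1, -2).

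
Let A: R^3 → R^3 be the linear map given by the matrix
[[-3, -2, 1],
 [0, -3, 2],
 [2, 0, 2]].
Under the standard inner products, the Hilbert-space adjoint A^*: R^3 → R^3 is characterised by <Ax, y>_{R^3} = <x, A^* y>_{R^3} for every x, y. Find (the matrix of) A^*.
A^* = A^T =
[[-3, 0, 2],
 [-2, -3, 0],
 [1, 2, 2]]

For real matrices with standard dot products, the defining identity <Ax, y> = <x, A^* y> gives (Ax)^T y = x^T (A^*) y, i.e. x^T A^T y = x^T (A^*) y. Since this holds for all x, y, we must have A^* = A^T. Therefore
A^* =
[[-3, 0, 2],
 [-2, -3, 0],
 [1, 2, 2]].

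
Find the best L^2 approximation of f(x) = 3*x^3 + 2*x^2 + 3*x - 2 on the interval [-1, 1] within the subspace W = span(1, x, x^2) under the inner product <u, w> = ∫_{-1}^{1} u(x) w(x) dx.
g(x) = 2*x^2 + 24*x/5 - 2

The best approximation g ∈ W is the orthogonal projection of f onto W. Writing g = a_0 + a_1 x + a_2 x^2, the coefficients solve the normal equations G · a = b where
  G_{ij} = <φ_i, φ_j> and b_i = <f, φ_i>, with φ_0 = 1, φ_1 = x, φ_2 = x^2.
G =
  [2, 0, 2/3]
  [0, 2/3, 0]
  [2/3, 0, 2/5],
b = (-8/3, 16/5, -8/15).
Solving gives a_0 = -2, a_1 = 24/5, a_2 = 2, so
  g(x) = 2*x^2 + 24*x/5 - 2.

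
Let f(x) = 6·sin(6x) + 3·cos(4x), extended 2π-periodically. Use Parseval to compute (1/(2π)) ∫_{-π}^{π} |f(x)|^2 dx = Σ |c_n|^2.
Σ |c_n|^2 = 45/2

Expand |f|^2 and use orthogonality of {sin(nx), cos(mx)} on [-π, π]:
  ∫_{-π}^{π} sin(nx)^2 dx = π, ∫ cos(mx)^2 dx = π, and cross terms integrate to 0.
So ∫_{-π}^{π} f(x)^2 dx = 6^2 · π + 3^2 · π = (36 + 9)π.
Divide by 2π: (36 + 9)/2 = 45/2.
By Parseval, this equals Σ |c_n|^2.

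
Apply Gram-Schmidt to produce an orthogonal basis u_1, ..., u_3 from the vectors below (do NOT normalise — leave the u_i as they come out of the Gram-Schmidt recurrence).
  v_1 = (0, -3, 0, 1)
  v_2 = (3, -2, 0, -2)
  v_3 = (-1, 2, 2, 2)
Orthogonal basis:
  u_1 = (0, -3, 0, 1)
  u_2 = (3, -4/5, 0, -12/5)
  u_3 = (64/77, 24/77, 2, 72/77)

Apply the Gram-Schmidt recurrence
  u_1 = v_1
  u_i = v_i − Σ_{j<i} ((v_i · u_j) / (u_j · u_j)) · u_j.

Step by step this gives:
  u_1 = (0, -3, 0, 1)
  u_2 = (3, -4/5, 0, -12/5)
  u_3 = (64/77, 24/77, 2, 72/77)

Orthogonality check:
  u_2 · u_1 = 0 (should be 0)
  u_3 · u_1 = 0 (should be 0)
  u_3 · u_2 = 0 (should be 0)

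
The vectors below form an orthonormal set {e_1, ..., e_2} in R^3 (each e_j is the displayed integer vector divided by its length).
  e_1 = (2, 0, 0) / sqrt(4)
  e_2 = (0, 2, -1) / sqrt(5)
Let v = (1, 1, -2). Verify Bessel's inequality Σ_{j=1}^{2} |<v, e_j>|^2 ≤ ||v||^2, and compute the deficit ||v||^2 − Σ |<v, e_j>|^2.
Σ |<v, e_j>|^2 = 21/5; ||v||^2 = 6; deficit = 9/5

Write each e_j = u_j / sqrt(<u_j, u_j>) where u_j is the displayed integer vector. Then <v, e_j> = <v, u_j> / sqrt(<u_j, u_j>), so |<v, e_j>|^2 = <v, u_j>^2 / <u_j, u_j>.
Coefficients: <v, e_1> = 2/sqrt(4), <v, e_2> = 4/sqrt(5).
Square and sum: Σ |<v, e_j>|^2 = 21/5.
Compute ||v||^2 = v·v = 6.
Deficit = 6 − 21/5 = 9/5 ≥ 0, confirming Bessel's inequality. (The deficit equals ||v − Σ <v,e_j> e_j||^2, the squared distance from v to span{e_j}.)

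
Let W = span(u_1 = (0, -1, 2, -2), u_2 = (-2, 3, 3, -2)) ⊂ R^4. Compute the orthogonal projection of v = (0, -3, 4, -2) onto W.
proj_W(v) = (84/185, -467/185, 556/185, -598/185)

Set up U = [u_1 | ... | u_2] ∈ R^(4×2). The projector onto W = col(U) is P = U (U^T U)^(-1) U^T.
Compute U^T U =
  [9, 7]
  [7, 26],
and U^T v = (15, 7).
Solve U^T U · c = U^T v for the coefficients: c = (341/185, -42/185). The projection is proj_W(v) = U c.
Check: (v - proj_W(v)) · u_1 = 0  (should be 0).
Check: (v - proj_W(v)) · u_2 = 0  (should be 0).
Result: proj_W(v) = (84/185, -467/185, 556/185, -598/185).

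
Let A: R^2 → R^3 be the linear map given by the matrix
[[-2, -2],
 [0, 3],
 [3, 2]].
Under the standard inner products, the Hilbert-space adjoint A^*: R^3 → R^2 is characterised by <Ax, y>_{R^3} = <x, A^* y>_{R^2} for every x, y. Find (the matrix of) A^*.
A^* = A^T =
[[-2, 0, 3],
 [-2, 3, 2]]

For real matrices with standard dot products, the defining identity <Ax, y> = <x, A^* y> gives (Ax)^T y = x^T (A^*) y, i.e. x^T A^T y = x^T (A^*) y. Since this holds for all x, y, we must have A^* = A^T. Therefore
A^* =
[[-2, 0, 3],
 [-2, 3, 2]].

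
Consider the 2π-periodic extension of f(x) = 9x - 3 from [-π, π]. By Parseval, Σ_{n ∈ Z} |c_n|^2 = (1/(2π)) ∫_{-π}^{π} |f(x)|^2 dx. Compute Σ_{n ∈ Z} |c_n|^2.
Σ |c_n|^2 = 27π^2 + 9

Expand and integrate term by term over [-π, π]:
  ∫ (9x)^2 dx = 81·(2π^3/3); ∫ 2·9·(-3)·x dx = 0 (odd integrand); ∫ (-3)^2 dx = 9·2π.
So (1/(2π)) ∫_{-π}^{π} (9x - 3)^2 dx = 81π^2/3 + 9 = 27π^2 + 9.
Parseval ⇒ Σ |c_n|^2 = 27π^2 + 9.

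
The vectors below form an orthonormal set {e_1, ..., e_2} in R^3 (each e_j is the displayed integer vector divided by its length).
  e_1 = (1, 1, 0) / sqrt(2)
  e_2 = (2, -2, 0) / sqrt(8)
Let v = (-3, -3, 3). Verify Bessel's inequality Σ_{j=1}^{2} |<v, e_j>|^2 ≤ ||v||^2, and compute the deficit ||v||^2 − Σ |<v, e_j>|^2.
Σ |<v, e_j>|^2 = 18; ||v||^2 = 27; deficit = 9

Write each e_j = u_j / sqrt(<u_j, u_j>) where u_j is the displayed integer vector. Then <v, e_j> = <v, u_j> / sqrt(<u_j, u_j>), so |<v, e_j>|^2 = <v, u_j>^2 / <u_j, u_j>.
Coefficients: <v, e_1> = -6/sqrt(2), <v, e_2> = 0/sqrt(8).
Square and sum: Σ |<v, e_j>|^2 = 18.
Compute ||v||^2 = v·v = 27.
Deficit = 27 − 18 = 9 ≥ 0, confirming Bessel's inequality. (The deficit equals ||v − Σ <v,e_j> e_j||^2, the squared distance from v to span{e_j}.)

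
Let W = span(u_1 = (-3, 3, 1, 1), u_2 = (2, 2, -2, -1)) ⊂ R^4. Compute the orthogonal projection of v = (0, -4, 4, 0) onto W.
proj_W(v) = (-232/251, -1144/251, 536/251, 192/251)

Set up U = [u_1 | ... | u_2] ∈ R^(4×2). The projector onto W = col(U) is P = U (U^T U)^(-1) U^T.
Compute U^T U =
  [20, -3]
  [-3, 13],
and U^T v = (-8, -16).
Solve U^T U · c = U^T v for the coefficients: c = (-152/251, -344/251). The projection is proj_W(v) = U c.
Check: (v - proj_W(v)) · u_1 = 0  (should be 0).
Check: (v - proj_W(v)) · u_2 = 0  (should be 0).
Result: proj_W(v) = (-232/251, -1144/251, 536/251, 192/251).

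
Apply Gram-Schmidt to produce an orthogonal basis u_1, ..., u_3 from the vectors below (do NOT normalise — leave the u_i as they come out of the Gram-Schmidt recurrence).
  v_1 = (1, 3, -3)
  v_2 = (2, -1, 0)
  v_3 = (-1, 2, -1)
Orthogonal basis:
  u_1 = (1, 3, -3)
  u_2 = (39/19, -16/19, -3/19)
  u_3 = (3/47, 6/47, 7/47)

Apply the Gram-Schmidt recurrence
  u_1 = v_1
  u_i = v_i − Σ_{j<i} ((v_i · u_j) / (u_j · u_j)) · u_j.

Step by step this gives:
  u_1 = (1, 3, -3)
  u_2 = (39/19, -16/19, -3/19)
  u_3 = (3/47, 6/47, 7/47)

Orthogonality check:
  u_2 · u_1 = 0 (should be 0)
  u_3 · u_1 = 0 (should be 0)
  u_3 · u_2 = 0 (should be 0)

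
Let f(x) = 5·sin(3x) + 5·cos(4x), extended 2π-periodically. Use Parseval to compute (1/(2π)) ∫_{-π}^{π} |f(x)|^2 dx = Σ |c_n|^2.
Σ |c_n|^2 = 25

Expand |f|^2 and use orthogonality of {sin(nx), cos(mx)} on [-π, π]:
  ∫_{-π}^{π} sin(nx)^2 dx = π, ∫ cos(mx)^2 dx = π, and cross terms integrate to 0.
So ∫_{-π}^{π} f(x)^2 dx = 5^2 · π + 5^2 · π = (25 + 25)π.
Divide by 2π: (25 + 25)/2 = 25.
By Parseval, this equals Σ |c_n|^2.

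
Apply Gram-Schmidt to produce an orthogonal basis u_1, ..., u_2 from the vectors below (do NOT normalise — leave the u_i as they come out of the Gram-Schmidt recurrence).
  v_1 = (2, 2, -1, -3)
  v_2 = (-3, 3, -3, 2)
Orthogonal basis:
  u_1 = (2, 2, -1, -3)
  u_2 = (-8/3, 10/3, -19/6, 3/2)

Apply the Gram-Schmidt recurrence
  u_1 = v_1
  u_i = v_i − Σ_{j<i} ((v_i · u_j) / (u_j · u_j)) · u_j.

Step by step this gives:
  u_1 = (2, 2, -1, -3)
  u_2 = (-8/3, 10/3, -19/6, 3/2)

Orthogonality check:
  u_2 · u_1 = 0 (should be 0)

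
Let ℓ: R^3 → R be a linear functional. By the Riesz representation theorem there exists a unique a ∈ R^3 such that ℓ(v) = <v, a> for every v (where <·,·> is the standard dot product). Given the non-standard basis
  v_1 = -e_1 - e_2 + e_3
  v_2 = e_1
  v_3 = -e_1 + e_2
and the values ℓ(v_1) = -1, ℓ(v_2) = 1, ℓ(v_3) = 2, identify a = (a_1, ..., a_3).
a = (1, 3, 3)

Write a = (a_1, ..., a_3) in the standard basis. For each basis vector v_i, ℓ(v_i) = <v_i, a> is a linear equation in the a_j's. Collect the n equations into a matrix system V a = ℓ, where row i of V is v_i (expressed in the standard basis). Since V is invertible (lower-triangular with 1s on the diagonal, up to permutation), solve by back-substitution:
  V =
[[-1, -1, 1],
 [1, 0, 0],
 [-1, 1, 0]]
  V a = (-1, 1, 2)
Solving gives a = (1, 3, 3).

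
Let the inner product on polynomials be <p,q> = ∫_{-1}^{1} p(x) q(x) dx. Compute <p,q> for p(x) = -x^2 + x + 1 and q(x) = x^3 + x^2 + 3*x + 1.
<p,q> = 4

Expand the product: p(x)·q(x) = -x^5 - x^3 + 3*x^2 + 4*x + 1.
∫_{-1}^{1} of each monomial x^k gives [2/(k+1) if k even, 0 if k odd]. Integrating term-by-term (or equivalently evaluating the antiderivative F(x) = -x^6/6 - x^4/4 + x^3 + 2*x^2 + x at the endpoints):
  F(1) − F(−1) = 43/12 − (-5/12) = 4.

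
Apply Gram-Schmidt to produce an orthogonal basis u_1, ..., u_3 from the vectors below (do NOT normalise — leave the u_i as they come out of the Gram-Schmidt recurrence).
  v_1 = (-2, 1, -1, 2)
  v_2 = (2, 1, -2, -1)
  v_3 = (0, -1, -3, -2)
Orthogonal basis:
  u_1 = (-2, 1, -1, 2)
  u_2 = (7/5, 13/10, -23/10, -2/5)
  u_3 = (-18/13, -12/7, -144/91, -120/91)

Apply the Gram-Schmidt recurrence
  u_1 = v_1
  u_i = v_i − Σ_{j<i} ((v_i · u_j) / (u_j · u_j)) · u_j.

Step by step this gives:
  u_1 = (-2, 1, -1, 2)
  u_2 = (7/5, 13/10, -23/10, -2/5)
  u_3 = (-18/13, -12/7, -144/91, -120/91)

Orthogonality check:
  u_2 · u_1 = 0 (should be 0)
  u_3 · u_1 = 0 (should be 0)
  u_3 · u_2 = 0 (should be 0)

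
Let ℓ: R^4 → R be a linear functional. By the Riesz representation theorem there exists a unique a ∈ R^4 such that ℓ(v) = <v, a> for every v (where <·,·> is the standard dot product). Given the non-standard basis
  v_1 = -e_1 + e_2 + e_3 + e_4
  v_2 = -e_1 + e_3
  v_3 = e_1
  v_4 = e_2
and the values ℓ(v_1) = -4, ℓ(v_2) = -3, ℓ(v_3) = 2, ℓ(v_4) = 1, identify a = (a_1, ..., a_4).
a = (2, 1, -1, -2)

Write a = (a_1, ..., a_4) in the standard basis. For each basis vector v_i, ℓ(v_i) = <v_i, a> is a linear equation in the a_j's. Collect the n equations into a matrix system V a = ℓ, where row i of V is v_i (expressed in the standard basis). Since V is invertible (lower-triangular with 1s on the diagonal, up to permutation), solve by back-substitution:
  V =
[[-1, 1, 1, 1],
 [-1, 0, 1, 0],
 [1, 0, 0, 0],
 [0, 1, 0, 0]]
  V a = (-4, -3, 2, 1)
Solving gives a = (2, 1, -1, -2).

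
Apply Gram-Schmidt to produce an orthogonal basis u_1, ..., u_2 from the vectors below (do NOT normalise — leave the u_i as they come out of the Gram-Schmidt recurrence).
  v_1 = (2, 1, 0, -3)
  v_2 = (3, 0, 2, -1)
Orthogonal basis:
  u_1 = (2, 1, 0, -3)
  u_2 = (12/7, -9/14, 2, 13/14)

Apply the Gram-Schmidt recurrence
  u_1 = v_1
  u_i = v_i − Σ_{j<i} ((v_i · u_j) / (u_j · u_j)) · u_j.

Step by step this gives:
  u_1 = (2, 1, 0, -3)
  u_2 = (12/7, -9/14, 2, 13/14)

Orthogonality check:
  u_2 · u_1 = 0 (should be 0)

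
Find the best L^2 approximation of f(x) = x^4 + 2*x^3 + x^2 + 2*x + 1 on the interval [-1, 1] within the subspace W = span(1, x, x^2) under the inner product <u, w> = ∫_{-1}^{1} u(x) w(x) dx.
g(x) = 13*x^2/7 + 16*x/5 + 32/35

The best approximation g ∈ W is the orthogonal projection of f onto W. Writing g = a_0 + a_1 x + a_2 x^2, the coefficients solve the normal equations G · a = b where
  G_{ij} = <φ_i, φ_j> and b_i = <f, φ_i>, with φ_0 = 1, φ_1 = x, φ_2 = x^2.
G =
  [2, 0, 2/3]
  [0, 2/3, 0]
  [2/3, 0, 2/5],
b = (46/15, 32/15, 142/105).
Solving gives a_0 = 32/35, a_1 = 16/5, a_2 = 13/7, so
  g(x) = 13*x^2/7 + 16*x/5 + 32/35.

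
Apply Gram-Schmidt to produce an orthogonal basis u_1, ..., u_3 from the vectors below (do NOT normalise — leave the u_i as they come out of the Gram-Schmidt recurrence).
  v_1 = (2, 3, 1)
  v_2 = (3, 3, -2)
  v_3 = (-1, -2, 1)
Orthogonal basis:
  u_1 = (2, 3, 1)
  u_2 = (8/7, 3/14, -41/14)
  u_3 = (72/139, -56/139, 24/139)

Apply the Gram-Schmidt recurrence
  u_1 = v_1
  u_i = v_i − Σ_{j<i} ((v_i · u_j) / (u_j · u_j)) · u_j.

Step by step this gives:
  u_1 = (2, 3, 1)
  u_2 = (8/7, 3/14, -41/14)
  u_3 = (72/139, -56/139, 24/139)

Orthogonality check:
  u_2 · u_1 = 0 (should be 0)
  u_3 · u_1 = 0 (should be 0)
  u_3 · u_2 = 0 (should be 0)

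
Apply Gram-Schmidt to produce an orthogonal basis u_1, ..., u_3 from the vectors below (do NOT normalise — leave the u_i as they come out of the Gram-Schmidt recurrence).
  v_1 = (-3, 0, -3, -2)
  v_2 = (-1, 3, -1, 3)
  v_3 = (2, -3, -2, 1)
Orthogonal basis:
  u_1 = (-3, 0, -3, -2)
  u_2 = (-1, 3, -1, 3)
  u_3 = (157/110, -21/10, -283/110, 189/110)

Apply the Gram-Schmidt recurrence
  u_1 = v_1
  u_i = v_i − Σ_{j<i} ((v_i · u_j) / (u_j · u_j)) · u_j.

Step by step this gives:
  u_1 = (-3, 0, -3, -2)
  u_2 = (-1, 3, -1, 3)
  u_3 = (157/110, -21/10, -283/110, 189/110)

Orthogonality check:
  u_2 · u_1 = 0 (should be 0)
  u_3 · u_1 = 0 (should be 0)
  u_3 · u_2 = 0 (should be 0)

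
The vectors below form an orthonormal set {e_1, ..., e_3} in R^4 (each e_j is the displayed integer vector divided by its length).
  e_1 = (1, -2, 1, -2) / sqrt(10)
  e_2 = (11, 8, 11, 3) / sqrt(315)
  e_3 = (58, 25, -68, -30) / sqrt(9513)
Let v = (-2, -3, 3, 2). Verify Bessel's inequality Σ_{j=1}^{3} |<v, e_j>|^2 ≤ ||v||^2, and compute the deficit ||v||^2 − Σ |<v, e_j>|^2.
Σ |<v, e_j>|^2 = 6891/302; ||v||^2 = 26; deficit = 961/302

Write each e_j = u_j / sqrt(<u_j, u_j>) where u_j is the displayed integer vector. Then <v, e_j> = <v, u_j> / sqrt(<u_j, u_j>), so |<v, e_j>|^2 = <v, u_j>^2 / <u_j, u_j>.
Coefficients: <v, e_1> = 3/sqrt(10), <v, e_2> = -7/sqrt(315), <v, e_3> = -455/sqrt(9513).
Square and sum: Σ |<v, e_j>|^2 = 6891/302.
Compute ||v||^2 = v·v = 26.
Deficit = 26 − 6891/302 = 961/302 ≥ 0, confirming Bessel's inequality. (The deficit equals ||v − Σ <v,e_j> e_j||^2, the squared distance from v to span{e_j}.)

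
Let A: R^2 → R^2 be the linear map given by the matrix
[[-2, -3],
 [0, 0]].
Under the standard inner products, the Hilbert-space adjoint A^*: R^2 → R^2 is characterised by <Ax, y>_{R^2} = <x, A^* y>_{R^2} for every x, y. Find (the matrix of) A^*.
A^* = A^T =
[[-2, 0],
 [-3, 0]]

For real matrices with standard dot products, the defining identity <Ax, y> = <x, A^* y> gives (Ax)^T y = x^T (A^*) y, i.e. x^T A^T y = x^T (A^*) y. Since this holds for all x, y, we must have A^* = A^T. Therefore
A^* =
[[-2, 0],
 [-3, 0]].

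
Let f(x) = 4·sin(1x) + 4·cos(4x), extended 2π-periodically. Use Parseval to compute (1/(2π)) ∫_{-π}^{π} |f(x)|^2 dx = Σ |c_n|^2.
Σ |c_n|^2 = 16

Expand |f|^2 and use orthogonality of {sin(nx), cos(mx)} on [-π, π]:
  ∫_{-π}^{π} sin(nx)^2 dx = π, ∫ cos(mx)^2 dx = π, and cross terms integrate to 0.
So ∫_{-π}^{π} f(x)^2 dx = 4^2 · π + 4^2 · π = (16 + 16)π.
Divide by 2π: (16 + 16)/2 = 16.
By Parseval, this equals Σ |c_n|^2.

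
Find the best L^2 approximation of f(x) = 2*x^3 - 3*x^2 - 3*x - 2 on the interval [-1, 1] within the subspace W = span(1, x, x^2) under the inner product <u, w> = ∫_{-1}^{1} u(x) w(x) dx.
g(x) = -3*x^2 - 9*x/5 - 2

The best approximation g ∈ W is the orthogonal projection of f onto W. Writing g = a_0 + a_1 x + a_2 x^2, the coefficients solve the normal equations G · a = b where
  G_{ij} = <φ_i, φ_j> and b_i = <f, φ_i>, with φ_0 = 1, φ_1 = x, φ_2 = x^2.
G =
  [2, 0, 2/3]
  [0, 2/3, 0]
  [2/3, 0, 2/5],
b = (-6, -6/5, -38/15).
Solving gives a_0 = -2, a_1 = -9/5, a_2 = -3, so
  g(x) = -3*x^2 - 9*x/5 - 2.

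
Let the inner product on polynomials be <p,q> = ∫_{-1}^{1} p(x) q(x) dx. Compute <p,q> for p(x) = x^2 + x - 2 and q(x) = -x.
<p,q> = -2/3

Expand the product: p(x)·q(x) = -x^3 - x^2 + 2*x.
∫_{-1}^{1} of each monomial x^k gives [2/(k+1) if k even, 0 if k odd]. Integrating term-by-term (or equivalently evaluating the antiderivative F(x) = -x^4/4 - x^3/3 + x^2 at the endpoints):
  F(1) − F(−1) = 5/12 − (13/12) = -2/3.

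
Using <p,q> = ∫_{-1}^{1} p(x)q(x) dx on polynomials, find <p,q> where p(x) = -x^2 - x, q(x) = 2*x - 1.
<p,q> = -2/3

Expand the product: p(x)·q(x) = -2*x^3 - x^2 + x.
∫_{-1}^{1} of each monomial x^k gives [2/(k+1) if k even, 0 if k odd]. Integrating term-by-term (or equivalently evaluating the antiderivative F(x) = -x^4/2 - x^3/3 + x^2/2 at the endpoints):
  F(1) − F(−1) = -1/3 − (1/3) = -2/3.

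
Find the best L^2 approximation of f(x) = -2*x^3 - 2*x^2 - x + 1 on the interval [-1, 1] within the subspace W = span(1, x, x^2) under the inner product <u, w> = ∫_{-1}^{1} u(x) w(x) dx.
g(x) = -2*x^2 - 11*x/5 + 1

The best approximation g ∈ W is the orthogonal projection of f onto W. Writing g = a_0 + a_1 x + a_2 x^2, the coefficients solve the normal equations G · a = b where
  G_{ij} = <φ_i, φ_j> and b_i = <f, φ_i>, with φ_0 = 1, φ_1 = x, φ_2 = x^2.
G =
  [2, 0, 2/3]
  [0, 2/3, 0]
  [2/3, 0, 2/5],
b = (2/3, -22/15, -2/15).
Solving gives a_0 = 1, a_1 = -11/5, a_2 = -2, so
  g(x) = -2*x^2 - 11*x/5 + 1.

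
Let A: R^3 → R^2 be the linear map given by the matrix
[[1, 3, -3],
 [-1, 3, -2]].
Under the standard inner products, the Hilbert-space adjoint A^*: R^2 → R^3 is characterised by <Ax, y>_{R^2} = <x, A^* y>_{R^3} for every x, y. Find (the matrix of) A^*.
A^* = A^T =
[[1, -1],
 [3, 3],
 [-3, -2]]

For real matrices with standard dot products, the defining identity <Ax, y> = <x, A^* y> gives (Ax)^T y = x^T (A^*) y, i.e. x^T A^T y = x^T (A^*) y. Since this holds for all x, y, we must have A^* = A^T. Therefore
A^* =
[[1, -1],
 [3, 3],
 [-3, -2]].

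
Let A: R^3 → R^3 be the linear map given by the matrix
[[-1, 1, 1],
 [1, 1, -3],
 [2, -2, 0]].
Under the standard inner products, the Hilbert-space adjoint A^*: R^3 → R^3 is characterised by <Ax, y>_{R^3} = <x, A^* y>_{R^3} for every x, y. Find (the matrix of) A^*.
A^* = A^T =
[[-1, 1, 2],
 [1, 1, -2],
 [1, -3, 0]]

For real matrices with standard dot products, the defining identity <Ax, y> = <x, A^* y> gives (Ax)^T y = x^T (A^*) y, i.e. x^T A^T y = x^T (A^*) y. Since this holds for all x, y, we must have A^* = A^T. Therefore
A^* =
[[-1, 1, 2],
 [1, 1, -2],
 [1, -3, 0]].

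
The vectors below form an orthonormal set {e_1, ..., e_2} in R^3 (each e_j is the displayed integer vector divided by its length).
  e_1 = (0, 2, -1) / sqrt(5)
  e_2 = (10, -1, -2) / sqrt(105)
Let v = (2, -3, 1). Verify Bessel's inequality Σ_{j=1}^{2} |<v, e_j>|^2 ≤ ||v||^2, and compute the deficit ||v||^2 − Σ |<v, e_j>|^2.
Σ |<v, e_j>|^2 = 14; ||v||^2 = 14; deficit = 0

Write each e_j = u_j / sqrt(<u_j, u_j>) where u_j is the displayed integer vector. Then <v, e_j> = <v, u_j> / sqrt(<u_j, u_j>), so |<v, e_j>|^2 = <v, u_j>^2 / <u_j, u_j>.
Coefficients: <v, e_1> = -7/sqrt(5), <v, e_2> = 21/sqrt(105).
Square and sum: Σ |<v, e_j>|^2 = 14.
Compute ||v||^2 = v·v = 14.
Deficit = 14 − 14 = 0 ≥ 0, confirming Bessel's inequality. (The deficit equals ||v − Σ <v,e_j> e_j||^2, the squared distance from v to span{e_j}.)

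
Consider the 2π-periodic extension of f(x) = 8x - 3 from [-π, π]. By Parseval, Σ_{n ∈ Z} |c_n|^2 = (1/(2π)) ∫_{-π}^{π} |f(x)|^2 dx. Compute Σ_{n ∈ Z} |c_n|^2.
Σ |c_n|^2 = 64π^2/3 + 9

Expand and integrate term by term over [-π, π]:
  ∫ (8x)^2 dx = 64·(2π^3/3); ∫ 2·8·(-3)·x dx = 0 (odd integrand); ∫ (-3)^2 dx = 9·2π.
So (1/(2π)) ∫_{-π}^{π} (8x - 3)^2 dx = 64π^2/3 + 9 = 64π^2/3 + 9.
Parseval ⇒ Σ |c_n|^2 = 64π^2/3 + 9.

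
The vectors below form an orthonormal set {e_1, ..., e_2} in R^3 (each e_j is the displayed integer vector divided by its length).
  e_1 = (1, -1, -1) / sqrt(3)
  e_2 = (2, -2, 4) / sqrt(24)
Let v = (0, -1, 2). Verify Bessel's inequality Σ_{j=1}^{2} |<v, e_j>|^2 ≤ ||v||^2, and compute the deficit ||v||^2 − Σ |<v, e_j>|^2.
Σ |<v, e_j>|^2 = 9/2; ||v||^2 = 5; deficit = 1/2

Write each e_j = u_j / sqrt(<u_j, u_j>) where u_j is the displayed integer vector. Then <v, e_j> = <v, u_j> / sqrt(<u_j, u_j>), so |<v, e_j>|^2 = <v, u_j>^2 / <u_j, u_j>.
Coefficients: <v, e_1> = -1/sqrt(3), <v, e_2> = 10/sqrt(24).
Square and sum: Σ |<v, e_j>|^2 = 9/2.
Compute ||v||^2 = v·v = 5.
Deficit = 5 − 9/2 = 1/2 ≥ 0, confirming Bessel's inequality. (The deficit equals ||v − Σ <v,e_j> e_j||^2, the squared distance from v to span{e_j}.)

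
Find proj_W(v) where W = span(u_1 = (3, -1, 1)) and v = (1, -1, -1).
proj_W(v) = (9/11, -3/11, 3/11)

Set up U = [u_1 | ... | u_1] ∈ R^(3×1). The projector onto W = col(U) is P = U (U^T U)^(-1) U^T.
Compute U^T U =
  [11],
and U^T v = (3).
Solve U^T U · c = U^T v for the coefficients: c = (3/11). The projection is proj_W(v) = U c.
Check: (v - proj_W(v)) · u_1 = 0  (should be 0).
Result: proj_W(v) = (9/11, -3/11, 3/11).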